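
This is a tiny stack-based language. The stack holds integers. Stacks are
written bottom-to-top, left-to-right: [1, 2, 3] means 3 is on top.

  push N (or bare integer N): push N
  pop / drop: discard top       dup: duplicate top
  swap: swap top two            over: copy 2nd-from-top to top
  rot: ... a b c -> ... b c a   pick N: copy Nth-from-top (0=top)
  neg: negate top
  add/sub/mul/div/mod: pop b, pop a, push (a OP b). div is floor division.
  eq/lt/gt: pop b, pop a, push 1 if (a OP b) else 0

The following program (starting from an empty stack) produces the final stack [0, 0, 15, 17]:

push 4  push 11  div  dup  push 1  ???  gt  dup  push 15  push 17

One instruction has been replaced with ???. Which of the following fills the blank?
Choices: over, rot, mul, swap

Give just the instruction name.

Stack before ???: [0, 0, 1]
Stack after ???:  [0, 0]
Checking each choice:
  over: produces [0, 0, 1, 1, 15, 17]
  rot: produces [0, 1, 1, 15, 17]
  mul: MATCH
  swap: produces [0, 1, 1, 15, 17]


Answer: mul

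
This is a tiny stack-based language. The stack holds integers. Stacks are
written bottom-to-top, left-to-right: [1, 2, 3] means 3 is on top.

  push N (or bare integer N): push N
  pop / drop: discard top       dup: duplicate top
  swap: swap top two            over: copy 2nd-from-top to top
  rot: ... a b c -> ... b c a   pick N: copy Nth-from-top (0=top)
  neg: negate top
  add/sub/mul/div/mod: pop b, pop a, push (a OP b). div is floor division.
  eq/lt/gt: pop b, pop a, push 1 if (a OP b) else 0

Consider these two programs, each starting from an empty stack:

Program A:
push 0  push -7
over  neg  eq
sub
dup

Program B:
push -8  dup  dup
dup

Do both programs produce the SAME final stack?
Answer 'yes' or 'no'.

Program A trace:
  After 'push 0': [0]
  After 'push -7': [0, -7]
  After 'over': [0, -7, 0]
  After 'neg': [0, -7, 0]
  After 'eq': [0, 0]
  After 'sub': [0]
  After 'dup': [0, 0]
Program A final stack: [0, 0]

Program B trace:
  After 'push -8': [-8]
  After 'dup': [-8, -8]
  After 'dup': [-8, -8, -8]
  After 'dup': [-8, -8, -8, -8]
Program B final stack: [-8, -8, -8, -8]
Same: no

Answer: no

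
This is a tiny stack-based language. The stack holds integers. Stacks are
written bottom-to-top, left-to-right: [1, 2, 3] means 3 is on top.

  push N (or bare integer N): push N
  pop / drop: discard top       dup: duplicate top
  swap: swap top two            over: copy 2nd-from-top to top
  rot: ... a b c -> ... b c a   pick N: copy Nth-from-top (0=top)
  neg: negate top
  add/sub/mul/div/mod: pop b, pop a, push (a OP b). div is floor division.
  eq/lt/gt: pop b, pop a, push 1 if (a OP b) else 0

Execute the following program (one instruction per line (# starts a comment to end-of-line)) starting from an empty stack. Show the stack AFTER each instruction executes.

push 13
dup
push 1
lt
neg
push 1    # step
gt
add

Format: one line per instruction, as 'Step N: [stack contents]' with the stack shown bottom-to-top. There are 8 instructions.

Step 1: [13]
Step 2: [13, 13]
Step 3: [13, 13, 1]
Step 4: [13, 0]
Step 5: [13, 0]
Step 6: [13, 0, 1]
Step 7: [13, 0]
Step 8: [13]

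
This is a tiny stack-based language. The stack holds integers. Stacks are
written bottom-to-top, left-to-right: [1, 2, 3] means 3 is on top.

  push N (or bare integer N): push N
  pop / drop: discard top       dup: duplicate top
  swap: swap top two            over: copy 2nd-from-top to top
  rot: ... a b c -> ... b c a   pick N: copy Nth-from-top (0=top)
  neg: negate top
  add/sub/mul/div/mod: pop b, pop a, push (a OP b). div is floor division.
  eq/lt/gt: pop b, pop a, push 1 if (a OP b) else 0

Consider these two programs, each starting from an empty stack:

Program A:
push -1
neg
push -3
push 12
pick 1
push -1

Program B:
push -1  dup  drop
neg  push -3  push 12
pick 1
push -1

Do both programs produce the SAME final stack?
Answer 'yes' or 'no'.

Program A trace:
  After 'push -1': [-1]
  After 'neg': [1]
  After 'push -3': [1, -3]
  After 'push 12': [1, -3, 12]
  After 'pick 1': [1, -3, 12, -3]
  After 'push -1': [1, -3, 12, -3, -1]
Program A final stack: [1, -3, 12, -3, -1]

Program B trace:
  After 'push -1': [-1]
  After 'dup': [-1, -1]
  After 'drop': [-1]
  After 'neg': [1]
  After 'push -3': [1, -3]
  After 'push 12': [1, -3, 12]
  After 'pick 1': [1, -3, 12, -3]
  After 'push -1': [1, -3, 12, -3, -1]
Program B final stack: [1, -3, 12, -3, -1]
Same: yes

Answer: yes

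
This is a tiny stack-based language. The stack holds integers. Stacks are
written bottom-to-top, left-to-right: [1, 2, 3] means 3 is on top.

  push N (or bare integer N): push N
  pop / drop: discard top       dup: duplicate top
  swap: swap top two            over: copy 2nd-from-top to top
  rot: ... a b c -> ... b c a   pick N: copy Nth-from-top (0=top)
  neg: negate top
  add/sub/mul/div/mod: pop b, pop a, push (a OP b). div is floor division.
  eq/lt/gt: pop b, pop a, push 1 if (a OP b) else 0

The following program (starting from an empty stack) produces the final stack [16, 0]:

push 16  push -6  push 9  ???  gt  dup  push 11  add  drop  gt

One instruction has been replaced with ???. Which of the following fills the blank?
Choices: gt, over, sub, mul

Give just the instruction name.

Stack before ???: [16, -6, 9]
Stack after ???:  [16, -6, 9, -6]
Checking each choice:
  gt: stack underflow (need 2, have 1)
  over: MATCH
  sub: stack underflow (need 2, have 1)
  mul: stack underflow (need 2, have 1)


Answer: over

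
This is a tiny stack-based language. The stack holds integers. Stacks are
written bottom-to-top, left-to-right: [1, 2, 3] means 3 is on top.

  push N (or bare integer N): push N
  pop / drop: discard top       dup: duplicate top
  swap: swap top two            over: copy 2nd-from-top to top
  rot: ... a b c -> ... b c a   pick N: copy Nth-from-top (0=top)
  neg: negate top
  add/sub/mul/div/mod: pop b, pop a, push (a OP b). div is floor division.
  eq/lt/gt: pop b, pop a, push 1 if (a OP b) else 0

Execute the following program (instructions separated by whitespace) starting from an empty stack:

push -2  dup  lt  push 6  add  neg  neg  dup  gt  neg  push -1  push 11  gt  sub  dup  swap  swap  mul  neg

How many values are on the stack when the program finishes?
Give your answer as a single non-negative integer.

After 'push -2': stack = [-2] (depth 1)
After 'dup': stack = [-2, -2] (depth 2)
After 'lt': stack = [0] (depth 1)
After 'push 6': stack = [0, 6] (depth 2)
After 'add': stack = [6] (depth 1)
After 'neg': stack = [-6] (depth 1)
After 'neg': stack = [6] (depth 1)
After 'dup': stack = [6, 6] (depth 2)
After 'gt': stack = [0] (depth 1)
After 'neg': stack = [0] (depth 1)
After 'push -1': stack = [0, -1] (depth 2)
After 'push 11': stack = [0, -1, 11] (depth 3)
After 'gt': stack = [0, 0] (depth 2)
After 'sub': stack = [0] (depth 1)
After 'dup': stack = [0, 0] (depth 2)
After 'swap': stack = [0, 0] (depth 2)
After 'swap': stack = [0, 0] (depth 2)
After 'mul': stack = [0] (depth 1)
After 'neg': stack = [0] (depth 1)

Answer: 1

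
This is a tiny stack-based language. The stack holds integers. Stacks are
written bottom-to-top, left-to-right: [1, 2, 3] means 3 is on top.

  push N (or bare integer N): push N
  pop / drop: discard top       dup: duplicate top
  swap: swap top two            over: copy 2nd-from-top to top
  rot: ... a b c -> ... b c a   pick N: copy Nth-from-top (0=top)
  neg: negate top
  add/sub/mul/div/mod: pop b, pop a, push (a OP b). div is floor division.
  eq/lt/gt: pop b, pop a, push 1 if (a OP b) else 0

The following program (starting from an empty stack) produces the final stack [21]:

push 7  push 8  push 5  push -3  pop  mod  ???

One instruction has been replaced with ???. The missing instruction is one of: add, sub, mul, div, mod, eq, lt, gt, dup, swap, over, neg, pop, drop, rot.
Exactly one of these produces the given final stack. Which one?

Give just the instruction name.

Stack before ???: [7, 3]
Stack after ???:  [21]
The instruction that transforms [7, 3] -> [21] is: mul

Answer: mul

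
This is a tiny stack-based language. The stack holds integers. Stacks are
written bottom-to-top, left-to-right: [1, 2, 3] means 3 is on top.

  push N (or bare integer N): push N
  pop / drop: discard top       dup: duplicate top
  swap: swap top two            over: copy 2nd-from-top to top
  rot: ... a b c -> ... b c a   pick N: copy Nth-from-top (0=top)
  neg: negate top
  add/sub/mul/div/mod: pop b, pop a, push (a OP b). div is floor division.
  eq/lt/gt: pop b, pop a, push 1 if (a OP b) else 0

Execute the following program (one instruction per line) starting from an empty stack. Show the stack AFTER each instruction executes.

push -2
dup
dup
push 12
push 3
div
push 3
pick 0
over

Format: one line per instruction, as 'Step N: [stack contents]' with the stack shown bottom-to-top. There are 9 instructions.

Step 1: [-2]
Step 2: [-2, -2]
Step 3: [-2, -2, -2]
Step 4: [-2, -2, -2, 12]
Step 5: [-2, -2, -2, 12, 3]
Step 6: [-2, -2, -2, 4]
Step 7: [-2, -2, -2, 4, 3]
Step 8: [-2, -2, -2, 4, 3, 3]
Step 9: [-2, -2, -2, 4, 3, 3, 3]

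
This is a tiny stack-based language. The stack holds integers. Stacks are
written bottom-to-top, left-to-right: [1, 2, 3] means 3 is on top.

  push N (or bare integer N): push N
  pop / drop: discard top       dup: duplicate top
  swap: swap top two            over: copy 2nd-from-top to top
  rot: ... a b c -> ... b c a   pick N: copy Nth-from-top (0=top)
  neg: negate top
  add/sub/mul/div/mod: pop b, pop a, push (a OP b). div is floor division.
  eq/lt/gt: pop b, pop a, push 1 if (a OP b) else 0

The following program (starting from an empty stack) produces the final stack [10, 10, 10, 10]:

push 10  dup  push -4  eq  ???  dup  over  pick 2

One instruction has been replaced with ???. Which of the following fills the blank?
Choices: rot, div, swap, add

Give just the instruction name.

Stack before ???: [10, 0]
Stack after ???:  [10]
Checking each choice:
  rot: stack underflow (need 3, have 2)
  div: division by zero
  swap: produces [0, 10, 10, 10, 10]
  add: MATCH


Answer: add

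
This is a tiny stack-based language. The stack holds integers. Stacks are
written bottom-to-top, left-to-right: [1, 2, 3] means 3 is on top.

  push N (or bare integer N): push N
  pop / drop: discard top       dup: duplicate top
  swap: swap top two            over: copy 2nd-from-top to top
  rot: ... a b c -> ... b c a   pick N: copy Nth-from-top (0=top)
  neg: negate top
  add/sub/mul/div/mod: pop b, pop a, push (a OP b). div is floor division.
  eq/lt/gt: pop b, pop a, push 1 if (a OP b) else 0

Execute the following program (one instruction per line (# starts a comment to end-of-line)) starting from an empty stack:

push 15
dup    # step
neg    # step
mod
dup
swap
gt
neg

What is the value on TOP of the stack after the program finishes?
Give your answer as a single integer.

After 'push 15': [15]
After 'dup': [15, 15]
After 'neg': [15, -15]
After 'mod': [0]
After 'dup': [0, 0]
After 'swap': [0, 0]
After 'gt': [0]
After 'neg': [0]

Answer: 0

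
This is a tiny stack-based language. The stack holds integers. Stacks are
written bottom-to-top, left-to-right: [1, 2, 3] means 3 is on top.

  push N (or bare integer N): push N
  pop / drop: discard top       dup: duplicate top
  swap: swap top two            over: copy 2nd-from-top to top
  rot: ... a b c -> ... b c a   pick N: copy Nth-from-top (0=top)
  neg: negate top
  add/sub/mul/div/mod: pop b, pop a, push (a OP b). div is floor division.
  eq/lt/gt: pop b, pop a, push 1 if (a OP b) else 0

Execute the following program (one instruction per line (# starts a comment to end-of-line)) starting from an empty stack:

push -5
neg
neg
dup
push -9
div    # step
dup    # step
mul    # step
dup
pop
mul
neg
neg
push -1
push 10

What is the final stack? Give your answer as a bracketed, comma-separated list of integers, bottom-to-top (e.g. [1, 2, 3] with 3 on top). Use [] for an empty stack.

After 'push -5': [-5]
After 'neg': [5]
After 'neg': [-5]
After 'dup': [-5, -5]
After 'push -9': [-5, -5, -9]
After 'div': [-5, 0]
After 'dup': [-5, 0, 0]
After 'mul': [-5, 0]
After 'dup': [-5, 0, 0]
After 'pop': [-5, 0]
After 'mul': [0]
After 'neg': [0]
After 'neg': [0]
After 'push -1': [0, -1]
After 'push 10': [0, -1, 10]

Answer: [0, -1, 10]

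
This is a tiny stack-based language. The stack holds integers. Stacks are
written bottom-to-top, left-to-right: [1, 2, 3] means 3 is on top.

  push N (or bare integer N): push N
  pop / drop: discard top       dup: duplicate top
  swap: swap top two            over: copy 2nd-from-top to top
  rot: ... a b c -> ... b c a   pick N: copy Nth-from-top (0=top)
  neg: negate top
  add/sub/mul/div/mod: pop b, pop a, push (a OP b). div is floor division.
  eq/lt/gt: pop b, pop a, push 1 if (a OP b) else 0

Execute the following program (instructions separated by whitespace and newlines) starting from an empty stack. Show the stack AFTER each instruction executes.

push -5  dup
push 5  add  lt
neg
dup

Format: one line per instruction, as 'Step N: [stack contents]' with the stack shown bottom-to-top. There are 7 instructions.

Step 1: [-5]
Step 2: [-5, -5]
Step 3: [-5, -5, 5]
Step 4: [-5, 0]
Step 5: [1]
Step 6: [-1]
Step 7: [-1, -1]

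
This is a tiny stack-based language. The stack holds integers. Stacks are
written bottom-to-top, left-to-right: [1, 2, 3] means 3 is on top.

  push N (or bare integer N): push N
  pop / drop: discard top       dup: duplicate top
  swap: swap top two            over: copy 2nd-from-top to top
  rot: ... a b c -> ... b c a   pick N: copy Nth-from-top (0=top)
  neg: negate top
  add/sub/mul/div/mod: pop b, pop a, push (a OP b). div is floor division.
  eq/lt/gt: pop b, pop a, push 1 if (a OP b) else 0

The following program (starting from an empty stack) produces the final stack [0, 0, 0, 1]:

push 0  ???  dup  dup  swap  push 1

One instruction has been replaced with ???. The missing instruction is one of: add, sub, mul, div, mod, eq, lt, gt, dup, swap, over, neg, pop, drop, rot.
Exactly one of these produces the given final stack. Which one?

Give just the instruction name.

Answer: neg

Derivation:
Stack before ???: [0]
Stack after ???:  [0]
The instruction that transforms [0] -> [0] is: neg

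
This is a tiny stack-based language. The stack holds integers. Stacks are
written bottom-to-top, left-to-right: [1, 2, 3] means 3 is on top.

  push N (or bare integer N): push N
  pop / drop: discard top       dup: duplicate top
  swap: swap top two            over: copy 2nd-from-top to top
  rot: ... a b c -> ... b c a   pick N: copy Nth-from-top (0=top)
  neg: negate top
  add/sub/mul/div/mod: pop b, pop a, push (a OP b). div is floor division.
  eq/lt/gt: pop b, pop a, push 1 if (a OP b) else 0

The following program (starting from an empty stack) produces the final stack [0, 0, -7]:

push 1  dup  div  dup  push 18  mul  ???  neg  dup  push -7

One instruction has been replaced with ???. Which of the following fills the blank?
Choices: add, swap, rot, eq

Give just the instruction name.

Stack before ???: [1, 18]
Stack after ???:  [0]
Checking each choice:
  add: produces [-19, -19, -7]
  swap: produces [18, -1, -1, -7]
  rot: stack underflow (need 3, have 2)
  eq: MATCH


Answer: eq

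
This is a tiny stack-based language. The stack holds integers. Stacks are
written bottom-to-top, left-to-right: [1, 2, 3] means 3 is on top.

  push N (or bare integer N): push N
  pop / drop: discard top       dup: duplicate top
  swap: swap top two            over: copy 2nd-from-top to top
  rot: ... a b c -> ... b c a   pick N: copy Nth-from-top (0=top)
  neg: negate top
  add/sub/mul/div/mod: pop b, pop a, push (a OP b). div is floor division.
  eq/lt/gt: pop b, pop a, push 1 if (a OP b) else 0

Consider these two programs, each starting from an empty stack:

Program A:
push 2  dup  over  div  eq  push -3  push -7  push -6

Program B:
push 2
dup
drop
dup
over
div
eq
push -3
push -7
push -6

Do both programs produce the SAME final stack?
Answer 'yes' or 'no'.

Answer: yes

Derivation:
Program A trace:
  After 'push 2': [2]
  After 'dup': [2, 2]
  After 'over': [2, 2, 2]
  After 'div': [2, 1]
  After 'eq': [0]
  After 'push -3': [0, -3]
  After 'push -7': [0, -3, -7]
  After 'push -6': [0, -3, -7, -6]
Program A final stack: [0, -3, -7, -6]

Program B trace:
  After 'push 2': [2]
  After 'dup': [2, 2]
  After 'drop': [2]
  After 'dup': [2, 2]
  After 'over': [2, 2, 2]
  After 'div': [2, 1]
  After 'eq': [0]
  After 'push -3': [0, -3]
  After 'push -7': [0, -3, -7]
  After 'push -6': [0, -3, -7, -6]
Program B final stack: [0, -3, -7, -6]
Same: yes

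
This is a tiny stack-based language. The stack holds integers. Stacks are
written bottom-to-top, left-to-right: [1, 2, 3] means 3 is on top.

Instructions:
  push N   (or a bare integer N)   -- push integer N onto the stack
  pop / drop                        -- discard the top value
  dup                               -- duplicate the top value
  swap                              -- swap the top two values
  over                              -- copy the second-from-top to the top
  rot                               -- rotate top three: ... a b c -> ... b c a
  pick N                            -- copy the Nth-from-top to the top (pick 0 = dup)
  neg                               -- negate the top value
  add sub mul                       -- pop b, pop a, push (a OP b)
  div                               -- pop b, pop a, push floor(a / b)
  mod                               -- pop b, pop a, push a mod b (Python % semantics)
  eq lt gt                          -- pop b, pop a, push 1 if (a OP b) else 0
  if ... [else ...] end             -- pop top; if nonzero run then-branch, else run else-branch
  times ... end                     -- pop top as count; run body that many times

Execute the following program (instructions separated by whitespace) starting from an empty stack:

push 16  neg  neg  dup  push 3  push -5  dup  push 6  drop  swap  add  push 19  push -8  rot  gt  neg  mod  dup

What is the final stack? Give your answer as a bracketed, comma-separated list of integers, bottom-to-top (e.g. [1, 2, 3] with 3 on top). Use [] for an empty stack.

Answer: [16, 16, 3, 0, 0]

Derivation:
After 'push 16': [16]
After 'neg': [-16]
After 'neg': [16]
After 'dup': [16, 16]
After 'push 3': [16, 16, 3]
After 'push -5': [16, 16, 3, -5]
After 'dup': [16, 16, 3, -5, -5]
After 'push 6': [16, 16, 3, -5, -5, 6]
After 'drop': [16, 16, 3, -5, -5]
After 'swap': [16, 16, 3, -5, -5]
After 'add': [16, 16, 3, -10]
After 'push 19': [16, 16, 3, -10, 19]
After 'push -8': [16, 16, 3, -10, 19, -8]
After 'rot': [16, 16, 3, 19, -8, -10]
After 'gt': [16, 16, 3, 19, 1]
After 'neg': [16, 16, 3, 19, -1]
After 'mod': [16, 16, 3, 0]
After 'dup': [16, 16, 3, 0, 0]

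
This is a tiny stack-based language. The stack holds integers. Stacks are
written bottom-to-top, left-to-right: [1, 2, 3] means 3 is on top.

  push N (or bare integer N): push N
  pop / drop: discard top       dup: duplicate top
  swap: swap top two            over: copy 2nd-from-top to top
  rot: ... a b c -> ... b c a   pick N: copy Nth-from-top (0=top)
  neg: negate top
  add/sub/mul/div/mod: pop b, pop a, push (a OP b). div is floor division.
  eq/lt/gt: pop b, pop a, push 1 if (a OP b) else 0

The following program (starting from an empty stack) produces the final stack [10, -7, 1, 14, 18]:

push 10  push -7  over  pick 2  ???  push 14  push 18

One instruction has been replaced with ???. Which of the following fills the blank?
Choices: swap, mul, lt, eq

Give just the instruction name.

Answer: eq

Derivation:
Stack before ???: [10, -7, 10, 10]
Stack after ???:  [10, -7, 1]
Checking each choice:
  swap: produces [10, -7, 10, 10, 14, 18]
  mul: produces [10, -7, 100, 14, 18]
  lt: produces [10, -7, 0, 14, 18]
  eq: MATCH


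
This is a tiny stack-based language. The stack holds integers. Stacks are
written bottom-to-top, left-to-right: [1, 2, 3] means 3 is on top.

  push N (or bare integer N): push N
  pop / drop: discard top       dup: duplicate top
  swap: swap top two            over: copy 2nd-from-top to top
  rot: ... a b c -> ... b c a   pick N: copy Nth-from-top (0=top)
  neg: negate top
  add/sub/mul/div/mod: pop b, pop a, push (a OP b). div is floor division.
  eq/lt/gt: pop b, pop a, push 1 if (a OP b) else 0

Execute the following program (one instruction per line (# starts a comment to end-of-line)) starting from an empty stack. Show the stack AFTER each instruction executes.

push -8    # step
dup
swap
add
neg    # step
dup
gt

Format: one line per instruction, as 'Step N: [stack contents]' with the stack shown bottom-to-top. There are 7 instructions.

Step 1: [-8]
Step 2: [-8, -8]
Step 3: [-8, -8]
Step 4: [-16]
Step 5: [16]
Step 6: [16, 16]
Step 7: [0]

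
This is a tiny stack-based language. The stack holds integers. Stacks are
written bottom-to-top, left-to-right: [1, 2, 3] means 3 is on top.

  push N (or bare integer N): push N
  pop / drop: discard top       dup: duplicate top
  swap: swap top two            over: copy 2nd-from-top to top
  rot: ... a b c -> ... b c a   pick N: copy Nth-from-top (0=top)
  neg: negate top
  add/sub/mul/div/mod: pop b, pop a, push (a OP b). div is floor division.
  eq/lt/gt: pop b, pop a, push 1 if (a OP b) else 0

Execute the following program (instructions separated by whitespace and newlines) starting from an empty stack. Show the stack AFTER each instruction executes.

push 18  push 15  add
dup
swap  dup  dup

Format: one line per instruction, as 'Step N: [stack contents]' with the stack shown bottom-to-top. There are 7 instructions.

Step 1: [18]
Step 2: [18, 15]
Step 3: [33]
Step 4: [33, 33]
Step 5: [33, 33]
Step 6: [33, 33, 33]
Step 7: [33, 33, 33, 33]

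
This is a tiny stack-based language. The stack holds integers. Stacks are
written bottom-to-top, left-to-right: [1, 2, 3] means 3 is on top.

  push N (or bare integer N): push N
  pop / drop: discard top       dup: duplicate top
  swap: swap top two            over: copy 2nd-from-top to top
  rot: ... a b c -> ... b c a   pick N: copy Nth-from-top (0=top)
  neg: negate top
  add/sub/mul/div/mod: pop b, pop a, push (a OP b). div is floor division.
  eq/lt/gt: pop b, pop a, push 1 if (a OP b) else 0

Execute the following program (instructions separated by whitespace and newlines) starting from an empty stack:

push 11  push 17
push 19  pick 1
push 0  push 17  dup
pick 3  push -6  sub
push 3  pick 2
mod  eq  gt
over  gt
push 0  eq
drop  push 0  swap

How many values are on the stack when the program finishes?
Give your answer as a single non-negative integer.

Answer: 7

Derivation:
After 'push 11': stack = [11] (depth 1)
After 'push 17': stack = [11, 17] (depth 2)
After 'push 19': stack = [11, 17, 19] (depth 3)
After 'pick 1': stack = [11, 17, 19, 17] (depth 4)
After 'push 0': stack = [11, 17, 19, 17, 0] (depth 5)
After 'push 17': stack = [11, 17, 19, 17, 0, 17] (depth 6)
After 'dup': stack = [11, 17, 19, 17, 0, 17, 17] (depth 7)
After 'pick 3': stack = [11, 17, 19, 17, 0, 17, 17, 17] (depth 8)
After 'push -6': stack = [11, 17, 19, 17, 0, 17, 17, 17, -6] (depth 9)
After 'sub': stack = [11, 17, 19, 17, 0, 17, 17, 23] (depth 8)
  ...
After 'mod': stack = [11, 17, 19, 17, 0, 17, 17, 23, 3] (depth 9)
After 'eq': stack = [11, 17, 19, 17, 0, 17, 17, 0] (depth 8)
After 'gt': stack = [11, 17, 19, 17, 0, 17, 1] (depth 7)
After 'over': stack = [11, 17, 19, 17, 0, 17, 1, 17] (depth 8)
After 'gt': stack = [11, 17, 19, 17, 0, 17, 0] (depth 7)
After 'push 0': stack = [11, 17, 19, 17, 0, 17, 0, 0] (depth 8)
After 'eq': stack = [11, 17, 19, 17, 0, 17, 1] (depth 7)
After 'drop': stack = [11, 17, 19, 17, 0, 17] (depth 6)
After 'push 0': stack = [11, 17, 19, 17, 0, 17, 0] (depth 7)
After 'swap': stack = [11, 17, 19, 17, 0, 0, 17] (depth 7)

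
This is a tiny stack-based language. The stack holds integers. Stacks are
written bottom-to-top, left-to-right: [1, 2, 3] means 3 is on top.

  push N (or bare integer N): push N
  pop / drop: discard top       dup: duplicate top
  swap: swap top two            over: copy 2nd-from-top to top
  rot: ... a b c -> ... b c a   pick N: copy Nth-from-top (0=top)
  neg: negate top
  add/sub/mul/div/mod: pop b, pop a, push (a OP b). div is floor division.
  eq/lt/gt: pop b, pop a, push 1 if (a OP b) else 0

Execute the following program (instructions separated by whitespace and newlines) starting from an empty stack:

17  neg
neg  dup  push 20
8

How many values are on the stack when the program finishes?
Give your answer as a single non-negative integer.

After 'push 17': stack = [17] (depth 1)
After 'neg': stack = [-17] (depth 1)
After 'neg': stack = [17] (depth 1)
After 'dup': stack = [17, 17] (depth 2)
After 'push 20': stack = [17, 17, 20] (depth 3)
After 'push 8': stack = [17, 17, 20, 8] (depth 4)

Answer: 4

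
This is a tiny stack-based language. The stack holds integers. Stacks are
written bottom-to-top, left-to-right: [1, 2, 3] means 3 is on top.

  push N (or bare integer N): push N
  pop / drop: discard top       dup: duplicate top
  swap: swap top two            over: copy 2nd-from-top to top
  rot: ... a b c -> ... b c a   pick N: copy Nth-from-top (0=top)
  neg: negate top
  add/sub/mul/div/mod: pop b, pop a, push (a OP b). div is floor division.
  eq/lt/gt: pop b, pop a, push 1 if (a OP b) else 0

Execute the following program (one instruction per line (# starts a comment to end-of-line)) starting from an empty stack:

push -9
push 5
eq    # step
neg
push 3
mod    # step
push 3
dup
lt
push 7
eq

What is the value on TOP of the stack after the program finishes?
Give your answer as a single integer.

After 'push -9': [-9]
After 'push 5': [-9, 5]
After 'eq': [0]
After 'neg': [0]
After 'push 3': [0, 3]
After 'mod': [0]
After 'push 3': [0, 3]
After 'dup': [0, 3, 3]
After 'lt': [0, 0]
After 'push 7': [0, 0, 7]
After 'eq': [0, 0]

Answer: 0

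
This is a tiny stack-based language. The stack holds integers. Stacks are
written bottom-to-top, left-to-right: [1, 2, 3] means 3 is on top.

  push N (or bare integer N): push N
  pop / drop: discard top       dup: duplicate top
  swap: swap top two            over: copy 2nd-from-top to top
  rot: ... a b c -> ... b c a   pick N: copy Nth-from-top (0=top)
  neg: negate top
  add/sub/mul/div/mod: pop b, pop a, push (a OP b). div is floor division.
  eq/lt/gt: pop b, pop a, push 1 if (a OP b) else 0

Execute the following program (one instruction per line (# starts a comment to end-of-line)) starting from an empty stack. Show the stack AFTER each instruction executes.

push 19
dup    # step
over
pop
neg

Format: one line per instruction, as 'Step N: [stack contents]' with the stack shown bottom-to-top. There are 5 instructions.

Step 1: [19]
Step 2: [19, 19]
Step 3: [19, 19, 19]
Step 4: [19, 19]
Step 5: [19, -19]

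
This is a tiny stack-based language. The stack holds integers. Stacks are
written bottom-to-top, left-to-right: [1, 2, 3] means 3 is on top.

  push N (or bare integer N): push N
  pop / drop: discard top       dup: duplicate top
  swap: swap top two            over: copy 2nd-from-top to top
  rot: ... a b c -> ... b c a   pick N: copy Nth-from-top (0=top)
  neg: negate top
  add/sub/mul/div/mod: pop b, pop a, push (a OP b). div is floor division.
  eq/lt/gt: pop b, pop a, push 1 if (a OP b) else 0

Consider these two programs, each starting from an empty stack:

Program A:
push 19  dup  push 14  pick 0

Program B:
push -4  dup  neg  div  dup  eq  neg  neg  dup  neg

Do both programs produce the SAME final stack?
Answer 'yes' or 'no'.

Answer: no

Derivation:
Program A trace:
  After 'push 19': [19]
  After 'dup': [19, 19]
  After 'push 14': [19, 19, 14]
  After 'pick 0': [19, 19, 14, 14]
Program A final stack: [19, 19, 14, 14]

Program B trace:
  After 'push -4': [-4]
  After 'dup': [-4, -4]
  After 'neg': [-4, 4]
  After 'div': [-1]
  After 'dup': [-1, -1]
  After 'eq': [1]
  After 'neg': [-1]
  After 'neg': [1]
  After 'dup': [1, 1]
  After 'neg': [1, -1]
Program B final stack: [1, -1]
Same: no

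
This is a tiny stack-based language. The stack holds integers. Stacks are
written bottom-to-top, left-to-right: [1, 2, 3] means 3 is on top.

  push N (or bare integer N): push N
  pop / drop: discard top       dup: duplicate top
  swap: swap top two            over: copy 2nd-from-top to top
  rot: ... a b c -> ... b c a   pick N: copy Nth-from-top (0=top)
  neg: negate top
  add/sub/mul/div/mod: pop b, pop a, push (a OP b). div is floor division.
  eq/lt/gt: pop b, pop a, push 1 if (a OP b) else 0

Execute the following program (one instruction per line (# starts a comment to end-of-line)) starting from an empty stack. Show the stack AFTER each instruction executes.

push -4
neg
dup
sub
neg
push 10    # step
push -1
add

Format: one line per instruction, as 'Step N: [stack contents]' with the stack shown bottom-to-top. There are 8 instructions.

Step 1: [-4]
Step 2: [4]
Step 3: [4, 4]
Step 4: [0]
Step 5: [0]
Step 6: [0, 10]
Step 7: [0, 10, -1]
Step 8: [0, 9]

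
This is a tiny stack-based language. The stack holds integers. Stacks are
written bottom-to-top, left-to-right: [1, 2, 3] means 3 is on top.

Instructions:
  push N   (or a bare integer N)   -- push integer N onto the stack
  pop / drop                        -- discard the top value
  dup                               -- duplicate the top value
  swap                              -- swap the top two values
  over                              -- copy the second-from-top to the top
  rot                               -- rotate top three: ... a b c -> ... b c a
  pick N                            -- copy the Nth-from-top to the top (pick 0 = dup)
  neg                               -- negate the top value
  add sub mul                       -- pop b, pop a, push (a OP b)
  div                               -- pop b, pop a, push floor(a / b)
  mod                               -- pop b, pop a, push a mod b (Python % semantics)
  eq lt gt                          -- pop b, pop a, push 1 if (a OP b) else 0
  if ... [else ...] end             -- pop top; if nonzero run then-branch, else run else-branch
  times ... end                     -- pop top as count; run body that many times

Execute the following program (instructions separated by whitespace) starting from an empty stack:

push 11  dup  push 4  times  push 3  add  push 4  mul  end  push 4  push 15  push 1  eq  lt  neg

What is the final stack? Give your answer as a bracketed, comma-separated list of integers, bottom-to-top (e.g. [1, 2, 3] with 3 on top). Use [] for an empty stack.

Answer: [11, 3836, 0]

Derivation:
After 'push 11': [11]
After 'dup': [11, 11]
After 'push 4': [11, 11, 4]
After 'times': [11, 11]
After 'push 3': [11, 11, 3]
After 'add': [11, 14]
After 'push 4': [11, 14, 4]
After 'mul': [11, 56]
After 'push 3': [11, 56, 3]
After 'add': [11, 59]
After 'push 4': [11, 59, 4]
After 'mul': [11, 236]
  ...
After 'push 4': [11, 239, 4]
After 'mul': [11, 956]
After 'push 3': [11, 956, 3]
After 'add': [11, 959]
After 'push 4': [11, 959, 4]
After 'mul': [11, 3836]
After 'push 4': [11, 3836, 4]
After 'push 15': [11, 3836, 4, 15]
After 'push 1': [11, 3836, 4, 15, 1]
After 'eq': [11, 3836, 4, 0]
After 'lt': [11, 3836, 0]
After 'neg': [11, 3836, 0]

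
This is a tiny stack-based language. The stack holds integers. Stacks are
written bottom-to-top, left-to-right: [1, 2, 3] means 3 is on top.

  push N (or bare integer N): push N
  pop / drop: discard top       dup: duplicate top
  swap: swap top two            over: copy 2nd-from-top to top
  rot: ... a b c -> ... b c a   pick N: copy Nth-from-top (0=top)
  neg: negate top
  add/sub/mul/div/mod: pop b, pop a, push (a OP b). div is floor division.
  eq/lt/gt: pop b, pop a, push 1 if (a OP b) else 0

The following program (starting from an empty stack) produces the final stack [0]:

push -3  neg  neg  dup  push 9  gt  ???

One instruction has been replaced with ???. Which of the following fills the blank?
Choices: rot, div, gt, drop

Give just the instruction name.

Stack before ???: [-3, 0]
Stack after ???:  [0]
Checking each choice:
  rot: stack underflow (need 3, have 2)
  div: division by zero
  gt: MATCH
  drop: produces [-3]


Answer: gt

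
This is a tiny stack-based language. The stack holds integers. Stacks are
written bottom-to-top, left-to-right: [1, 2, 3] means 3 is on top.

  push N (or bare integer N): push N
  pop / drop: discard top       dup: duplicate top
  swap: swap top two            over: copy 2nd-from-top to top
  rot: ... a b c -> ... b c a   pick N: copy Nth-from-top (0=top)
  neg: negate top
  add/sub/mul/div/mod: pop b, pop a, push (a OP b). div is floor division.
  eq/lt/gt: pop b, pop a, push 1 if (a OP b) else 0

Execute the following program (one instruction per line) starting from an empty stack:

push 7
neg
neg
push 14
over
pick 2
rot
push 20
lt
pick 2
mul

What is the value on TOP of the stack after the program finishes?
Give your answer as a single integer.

After 'push 7': [7]
After 'neg': [-7]
After 'neg': [7]
After 'push 14': [7, 14]
After 'over': [7, 14, 7]
After 'pick 2': [7, 14, 7, 7]
After 'rot': [7, 7, 7, 14]
After 'push 20': [7, 7, 7, 14, 20]
After 'lt': [7, 7, 7, 1]
After 'pick 2': [7, 7, 7, 1, 7]
After 'mul': [7, 7, 7, 7]

Answer: 7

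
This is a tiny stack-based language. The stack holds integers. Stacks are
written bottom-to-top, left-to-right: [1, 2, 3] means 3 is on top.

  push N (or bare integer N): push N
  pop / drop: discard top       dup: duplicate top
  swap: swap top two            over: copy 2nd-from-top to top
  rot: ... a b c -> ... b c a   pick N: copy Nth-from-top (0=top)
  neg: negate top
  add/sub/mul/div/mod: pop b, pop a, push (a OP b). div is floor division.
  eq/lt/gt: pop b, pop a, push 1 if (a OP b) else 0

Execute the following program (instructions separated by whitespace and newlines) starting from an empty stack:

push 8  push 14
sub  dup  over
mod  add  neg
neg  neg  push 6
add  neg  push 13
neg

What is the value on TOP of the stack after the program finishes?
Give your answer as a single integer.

After 'push 8': [8]
After 'push 14': [8, 14]
After 'sub': [-6]
After 'dup': [-6, -6]
After 'over': [-6, -6, -6]
After 'mod': [-6, 0]
After 'add': [-6]
After 'neg': [6]
After 'neg': [-6]
After 'neg': [6]
After 'push 6': [6, 6]
After 'add': [12]
After 'neg': [-12]
After 'push 13': [-12, 13]
After 'neg': [-12, -13]

Answer: -13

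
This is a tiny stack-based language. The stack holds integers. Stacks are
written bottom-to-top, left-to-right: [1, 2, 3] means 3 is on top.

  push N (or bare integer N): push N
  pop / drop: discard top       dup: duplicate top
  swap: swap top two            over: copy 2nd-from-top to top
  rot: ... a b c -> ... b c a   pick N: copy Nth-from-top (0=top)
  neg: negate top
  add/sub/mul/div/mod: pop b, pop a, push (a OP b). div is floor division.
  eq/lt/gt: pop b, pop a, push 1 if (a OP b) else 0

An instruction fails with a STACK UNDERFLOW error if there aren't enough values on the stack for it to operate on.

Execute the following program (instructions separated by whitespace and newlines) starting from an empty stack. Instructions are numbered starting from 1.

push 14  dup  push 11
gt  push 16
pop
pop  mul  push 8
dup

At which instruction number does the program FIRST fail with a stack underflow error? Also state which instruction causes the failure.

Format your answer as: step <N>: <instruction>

Answer: step 8: mul

Derivation:
Step 1 ('push 14'): stack = [14], depth = 1
Step 2 ('dup'): stack = [14, 14], depth = 2
Step 3 ('push 11'): stack = [14, 14, 11], depth = 3
Step 4 ('gt'): stack = [14, 1], depth = 2
Step 5 ('push 16'): stack = [14, 1, 16], depth = 3
Step 6 ('pop'): stack = [14, 1], depth = 2
Step 7 ('pop'): stack = [14], depth = 1
Step 8 ('mul'): needs 2 value(s) but depth is 1 — STACK UNDERFLOW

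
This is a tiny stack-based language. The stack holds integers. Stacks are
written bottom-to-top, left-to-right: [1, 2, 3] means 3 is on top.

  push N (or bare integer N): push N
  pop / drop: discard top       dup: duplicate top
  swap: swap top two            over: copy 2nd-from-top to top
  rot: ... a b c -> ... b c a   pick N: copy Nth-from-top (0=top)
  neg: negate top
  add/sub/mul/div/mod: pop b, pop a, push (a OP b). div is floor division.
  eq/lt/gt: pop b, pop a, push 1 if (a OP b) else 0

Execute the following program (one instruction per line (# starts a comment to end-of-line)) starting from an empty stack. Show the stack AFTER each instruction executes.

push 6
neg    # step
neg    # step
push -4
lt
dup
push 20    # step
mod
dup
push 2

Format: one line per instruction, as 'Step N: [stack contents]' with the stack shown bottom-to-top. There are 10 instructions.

Step 1: [6]
Step 2: [-6]
Step 3: [6]
Step 4: [6, -4]
Step 5: [0]
Step 6: [0, 0]
Step 7: [0, 0, 20]
Step 8: [0, 0]
Step 9: [0, 0, 0]
Step 10: [0, 0, 0, 2]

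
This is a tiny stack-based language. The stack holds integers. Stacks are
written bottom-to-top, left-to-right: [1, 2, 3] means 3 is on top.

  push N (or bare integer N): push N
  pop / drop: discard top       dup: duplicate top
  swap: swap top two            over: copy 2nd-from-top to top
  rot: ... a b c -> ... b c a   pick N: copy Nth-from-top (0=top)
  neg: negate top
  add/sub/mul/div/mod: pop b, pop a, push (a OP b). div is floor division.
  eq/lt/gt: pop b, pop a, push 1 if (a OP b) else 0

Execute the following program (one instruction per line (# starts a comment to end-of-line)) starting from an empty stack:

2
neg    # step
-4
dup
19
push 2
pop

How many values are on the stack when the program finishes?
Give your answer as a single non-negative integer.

After 'push 2': stack = [2] (depth 1)
After 'neg': stack = [-2] (depth 1)
After 'push -4': stack = [-2, -4] (depth 2)
After 'dup': stack = [-2, -4, -4] (depth 3)
After 'push 19': stack = [-2, -4, -4, 19] (depth 4)
After 'push 2': stack = [-2, -4, -4, 19, 2] (depth 5)
After 'pop': stack = [-2, -4, -4, 19] (depth 4)

Answer: 4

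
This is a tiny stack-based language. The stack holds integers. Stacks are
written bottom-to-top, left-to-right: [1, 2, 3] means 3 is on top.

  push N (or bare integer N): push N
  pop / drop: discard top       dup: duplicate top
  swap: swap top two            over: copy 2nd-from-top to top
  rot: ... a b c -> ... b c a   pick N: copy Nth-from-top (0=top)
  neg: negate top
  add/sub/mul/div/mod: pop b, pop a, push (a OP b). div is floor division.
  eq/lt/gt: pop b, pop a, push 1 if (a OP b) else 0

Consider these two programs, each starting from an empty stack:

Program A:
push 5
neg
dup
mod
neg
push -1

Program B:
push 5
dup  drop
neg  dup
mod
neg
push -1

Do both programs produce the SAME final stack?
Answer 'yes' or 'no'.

Answer: yes

Derivation:
Program A trace:
  After 'push 5': [5]
  After 'neg': [-5]
  After 'dup': [-5, -5]
  After 'mod': [0]
  After 'neg': [0]
  After 'push -1': [0, -1]
Program A final stack: [0, -1]

Program B trace:
  After 'push 5': [5]
  After 'dup': [5, 5]
  After 'drop': [5]
  After 'neg': [-5]
  After 'dup': [-5, -5]
  After 'mod': [0]
  After 'neg': [0]
  After 'push -1': [0, -1]
Program B final stack: [0, -1]
Same: yes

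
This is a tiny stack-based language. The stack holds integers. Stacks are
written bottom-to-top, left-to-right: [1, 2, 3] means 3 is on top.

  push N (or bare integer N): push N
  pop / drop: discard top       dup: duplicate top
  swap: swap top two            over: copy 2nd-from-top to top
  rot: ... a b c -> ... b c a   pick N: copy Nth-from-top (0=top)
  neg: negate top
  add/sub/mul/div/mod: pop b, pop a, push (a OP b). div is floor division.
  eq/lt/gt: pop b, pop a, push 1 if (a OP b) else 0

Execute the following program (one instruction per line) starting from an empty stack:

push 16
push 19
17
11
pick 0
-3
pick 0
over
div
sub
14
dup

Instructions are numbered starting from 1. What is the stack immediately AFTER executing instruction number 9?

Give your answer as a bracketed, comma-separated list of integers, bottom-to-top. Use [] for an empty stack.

Answer: [16, 19, 17, 11, 11, -3, 1]

Derivation:
Step 1 ('push 16'): [16]
Step 2 ('push 19'): [16, 19]
Step 3 ('17'): [16, 19, 17]
Step 4 ('11'): [16, 19, 17, 11]
Step 5 ('pick 0'): [16, 19, 17, 11, 11]
Step 6 ('-3'): [16, 19, 17, 11, 11, -3]
Step 7 ('pick 0'): [16, 19, 17, 11, 11, -3, -3]
Step 8 ('over'): [16, 19, 17, 11, 11, -3, -3, -3]
Step 9 ('div'): [16, 19, 17, 11, 11, -3, 1]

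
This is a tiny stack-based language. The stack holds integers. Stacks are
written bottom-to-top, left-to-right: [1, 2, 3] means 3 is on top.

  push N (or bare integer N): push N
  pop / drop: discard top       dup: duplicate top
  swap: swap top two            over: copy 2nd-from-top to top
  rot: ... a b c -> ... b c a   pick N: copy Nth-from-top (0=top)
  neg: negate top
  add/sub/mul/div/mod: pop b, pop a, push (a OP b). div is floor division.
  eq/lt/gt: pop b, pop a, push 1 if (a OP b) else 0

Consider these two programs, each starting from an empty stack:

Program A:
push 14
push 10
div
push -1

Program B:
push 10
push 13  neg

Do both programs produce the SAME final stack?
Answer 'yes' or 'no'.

Program A trace:
  After 'push 14': [14]
  After 'push 10': [14, 10]
  After 'div': [1]
  After 'push -1': [1, -1]
Program A final stack: [1, -1]

Program B trace:
  After 'push 10': [10]
  After 'push 13': [10, 13]
  After 'neg': [10, -13]
Program B final stack: [10, -13]
Same: no

Answer: no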